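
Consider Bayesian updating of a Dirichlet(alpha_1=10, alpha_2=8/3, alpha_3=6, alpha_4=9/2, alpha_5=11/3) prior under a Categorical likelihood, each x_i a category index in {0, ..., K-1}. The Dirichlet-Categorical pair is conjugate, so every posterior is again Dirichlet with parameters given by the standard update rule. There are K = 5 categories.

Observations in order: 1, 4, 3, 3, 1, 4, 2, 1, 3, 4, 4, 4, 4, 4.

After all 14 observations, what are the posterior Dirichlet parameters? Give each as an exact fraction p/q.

obs 1: x=1 → posterior Dirichlet(10, 11/3, 6, 9/2, 11/3)
obs 2: x=4 → posterior Dirichlet(10, 11/3, 6, 9/2, 14/3)
obs 3: x=3 → posterior Dirichlet(10, 11/3, 6, 11/2, 14/3)
obs 4: x=3 → posterior Dirichlet(10, 11/3, 6, 13/2, 14/3)
obs 5: x=1 → posterior Dirichlet(10, 14/3, 6, 13/2, 14/3)
obs 6: x=4 → posterior Dirichlet(10, 14/3, 6, 13/2, 17/3)
obs 7: x=2 → posterior Dirichlet(10, 14/3, 7, 13/2, 17/3)
obs 8: x=1 → posterior Dirichlet(10, 17/3, 7, 13/2, 17/3)
obs 9: x=3 → posterior Dirichlet(10, 17/3, 7, 15/2, 17/3)
obs 10: x=4 → posterior Dirichlet(10, 17/3, 7, 15/2, 20/3)
obs 11: x=4 → posterior Dirichlet(10, 17/3, 7, 15/2, 23/3)
obs 12: x=4 → posterior Dirichlet(10, 17/3, 7, 15/2, 26/3)
obs 13: x=4 → posterior Dirichlet(10, 17/3, 7, 15/2, 29/3)
obs 14: x=4 → posterior Dirichlet(10, 17/3, 7, 15/2, 32/3)

alpha_1=10, alpha_2=17/3, alpha_3=7, alpha_4=15/2, alpha_5=32/3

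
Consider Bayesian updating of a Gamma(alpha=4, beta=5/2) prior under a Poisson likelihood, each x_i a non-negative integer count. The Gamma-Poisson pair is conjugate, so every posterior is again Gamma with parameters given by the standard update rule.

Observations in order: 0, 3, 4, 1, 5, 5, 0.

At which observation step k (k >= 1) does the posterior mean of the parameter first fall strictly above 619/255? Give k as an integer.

obs 1: x=0 → posterior Gamma(4, 7/2)
obs 2: x=3 → posterior Gamma(7, 9/2)
obs 3: x=4 → posterior Gamma(11, 11/2)
obs 4: x=1 → posterior Gamma(12, 13/2)
obs 5: x=5 → posterior Gamma(17, 15/2)
obs 6: x=5 → posterior Gamma(22, 17/2)
obs 7: x=0 → posterior Gamma(22, 19/2)

k = 6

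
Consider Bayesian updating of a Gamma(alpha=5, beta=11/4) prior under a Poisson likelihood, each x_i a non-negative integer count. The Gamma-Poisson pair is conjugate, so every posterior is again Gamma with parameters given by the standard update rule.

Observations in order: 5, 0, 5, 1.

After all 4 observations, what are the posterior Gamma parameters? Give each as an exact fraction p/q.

alpha=16, beta=27/4

obs 1: x=5 → posterior Gamma(10, 15/4)
obs 2: x=0 → posterior Gamma(10, 19/4)
obs 3: x=5 → posterior Gamma(15, 23/4)
obs 4: x=1 → posterior Gamma(16, 27/4)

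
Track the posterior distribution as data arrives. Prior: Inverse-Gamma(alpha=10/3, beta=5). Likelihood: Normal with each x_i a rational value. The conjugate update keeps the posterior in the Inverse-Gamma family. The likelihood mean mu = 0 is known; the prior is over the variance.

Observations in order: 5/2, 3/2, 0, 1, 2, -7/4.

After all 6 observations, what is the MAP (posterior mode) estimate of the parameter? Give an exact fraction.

obs 1: x=5/2 → posterior Inverse-Gamma(23/6, 65/8)
obs 2: x=3/2 → posterior Inverse-Gamma(13/3, 37/4)
obs 3: x=0 → posterior Inverse-Gamma(29/6, 37/4)
obs 4: x=1 → posterior Inverse-Gamma(16/3, 39/4)
obs 5: x=2 → posterior Inverse-Gamma(35/6, 47/4)
obs 6: x=-7/4 → posterior Inverse-Gamma(19/3, 425/32)

1275/704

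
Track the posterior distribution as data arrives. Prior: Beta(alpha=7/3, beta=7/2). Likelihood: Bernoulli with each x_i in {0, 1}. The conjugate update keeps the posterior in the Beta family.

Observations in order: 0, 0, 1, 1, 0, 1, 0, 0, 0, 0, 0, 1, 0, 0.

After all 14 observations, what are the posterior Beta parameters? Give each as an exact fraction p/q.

alpha=19/3, beta=27/2

obs 1: x=0 → posterior Beta(7/3, 9/2)
obs 2: x=0 → posterior Beta(7/3, 11/2)
obs 3: x=1 → posterior Beta(10/3, 11/2)
obs 4: x=1 → posterior Beta(13/3, 11/2)
obs 5: x=0 → posterior Beta(13/3, 13/2)
obs 6: x=1 → posterior Beta(16/3, 13/2)
obs 7: x=0 → posterior Beta(16/3, 15/2)
obs 8: x=0 → posterior Beta(16/3, 17/2)
obs 9: x=0 → posterior Beta(16/3, 19/2)
obs 10: x=0 → posterior Beta(16/3, 21/2)
obs 11: x=0 → posterior Beta(16/3, 23/2)
obs 12: x=1 → posterior Beta(19/3, 23/2)
obs 13: x=0 → posterior Beta(19/3, 25/2)
obs 14: x=0 → posterior Beta(19/3, 27/2)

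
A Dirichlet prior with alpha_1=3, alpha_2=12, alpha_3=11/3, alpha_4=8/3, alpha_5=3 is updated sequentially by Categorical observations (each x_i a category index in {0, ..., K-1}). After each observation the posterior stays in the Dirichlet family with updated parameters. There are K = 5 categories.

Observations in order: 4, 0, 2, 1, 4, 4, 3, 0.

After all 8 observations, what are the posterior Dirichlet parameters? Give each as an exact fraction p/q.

alpha_1=5, alpha_2=13, alpha_3=14/3, alpha_4=11/3, alpha_5=6

obs 1: x=4 → posterior Dirichlet(3, 12, 11/3, 8/3, 4)
obs 2: x=0 → posterior Dirichlet(4, 12, 11/3, 8/3, 4)
obs 3: x=2 → posterior Dirichlet(4, 12, 14/3, 8/3, 4)
obs 4: x=1 → posterior Dirichlet(4, 13, 14/3, 8/3, 4)
obs 5: x=4 → posterior Dirichlet(4, 13, 14/3, 8/3, 5)
obs 6: x=4 → posterior Dirichlet(4, 13, 14/3, 8/3, 6)
obs 7: x=3 → posterior Dirichlet(4, 13, 14/3, 11/3, 6)
obs 8: x=0 → posterior Dirichlet(5, 13, 14/3, 11/3, 6)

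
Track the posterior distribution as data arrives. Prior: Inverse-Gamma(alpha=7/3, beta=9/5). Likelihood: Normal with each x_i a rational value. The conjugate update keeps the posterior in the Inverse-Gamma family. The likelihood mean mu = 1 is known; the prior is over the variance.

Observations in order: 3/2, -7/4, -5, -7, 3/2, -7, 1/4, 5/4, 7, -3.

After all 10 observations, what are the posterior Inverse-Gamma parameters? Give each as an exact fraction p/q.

obs 1: x=3/2 → posterior Inverse-Gamma(17/6, 77/40)
obs 2: x=-7/4 → posterior Inverse-Gamma(10/3, 913/160)
obs 3: x=-5 → posterior Inverse-Gamma(23/6, 3793/160)
obs 4: x=-7 → posterior Inverse-Gamma(13/3, 8913/160)
obs 5: x=3/2 → posterior Inverse-Gamma(29/6, 8933/160)
obs 6: x=-7 → posterior Inverse-Gamma(16/3, 14053/160)
obs 7: x=1/4 → posterior Inverse-Gamma(35/6, 7049/80)
obs 8: x=5/4 → posterior Inverse-Gamma(19/3, 14103/160)
obs 9: x=7 → posterior Inverse-Gamma(41/6, 16983/160)
obs 10: x=-3 → posterior Inverse-Gamma(22/3, 18263/160)

alpha=22/3, beta=18263/160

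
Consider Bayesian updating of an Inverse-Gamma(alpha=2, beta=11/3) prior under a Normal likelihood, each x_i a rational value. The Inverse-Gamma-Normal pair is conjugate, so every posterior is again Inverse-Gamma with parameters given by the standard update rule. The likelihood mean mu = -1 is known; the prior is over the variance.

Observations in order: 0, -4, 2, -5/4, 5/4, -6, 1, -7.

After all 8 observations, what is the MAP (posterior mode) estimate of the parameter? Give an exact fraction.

obs 1: x=0 → posterior Inverse-Gamma(5/2, 25/6)
obs 2: x=-4 → posterior Inverse-Gamma(3, 26/3)
obs 3: x=2 → posterior Inverse-Gamma(7/2, 79/6)
obs 4: x=-5/4 → posterior Inverse-Gamma(4, 1267/96)
obs 5: x=5/4 → posterior Inverse-Gamma(9/2, 755/48)
obs 6: x=-6 → posterior Inverse-Gamma(5, 1355/48)
obs 7: x=1 → posterior Inverse-Gamma(11/2, 1451/48)
obs 8: x=-7 → posterior Inverse-Gamma(6, 2315/48)

2315/336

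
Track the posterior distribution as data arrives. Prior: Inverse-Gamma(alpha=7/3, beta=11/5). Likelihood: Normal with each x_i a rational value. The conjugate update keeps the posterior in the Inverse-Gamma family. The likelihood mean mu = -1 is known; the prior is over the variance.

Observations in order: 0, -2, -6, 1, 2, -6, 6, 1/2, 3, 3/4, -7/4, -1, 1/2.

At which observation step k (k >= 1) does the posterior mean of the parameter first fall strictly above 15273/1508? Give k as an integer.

obs 1: x=0 → posterior Inverse-Gamma(17/6, 27/10)
obs 2: x=-2 → posterior Inverse-Gamma(10/3, 16/5)
obs 3: x=-6 → posterior Inverse-Gamma(23/6, 157/10)
obs 4: x=1 → posterior Inverse-Gamma(13/3, 177/10)
obs 5: x=2 → posterior Inverse-Gamma(29/6, 111/5)
obs 6: x=-6 → posterior Inverse-Gamma(16/3, 347/10)
obs 7: x=6 → posterior Inverse-Gamma(35/6, 296/5)
obs 8: x=1/2 → posterior Inverse-Gamma(19/3, 2413/40)
obs 9: x=3 → posterior Inverse-Gamma(41/6, 2733/40)
obs 10: x=3/4 → posterior Inverse-Gamma(22/3, 11177/160)
obs 11: x=-7/4 → posterior Inverse-Gamma(47/6, 5611/80)
obs 12: x=-1 → posterior Inverse-Gamma(25/3, 5611/80)
obs 13: x=1/2 → posterior Inverse-Gamma(53/6, 5701/80)

k = 7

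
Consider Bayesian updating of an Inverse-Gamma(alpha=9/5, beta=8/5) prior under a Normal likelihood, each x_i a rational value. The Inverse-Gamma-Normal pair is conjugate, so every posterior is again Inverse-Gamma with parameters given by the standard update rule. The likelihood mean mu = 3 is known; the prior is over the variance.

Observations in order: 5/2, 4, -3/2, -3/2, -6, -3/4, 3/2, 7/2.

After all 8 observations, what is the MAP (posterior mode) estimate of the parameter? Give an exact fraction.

obs 1: x=5/2 → posterior Inverse-Gamma(23/10, 69/40)
obs 2: x=4 → posterior Inverse-Gamma(14/5, 89/40)
obs 3: x=-3/2 → posterior Inverse-Gamma(33/10, 247/20)
obs 4: x=-3/2 → posterior Inverse-Gamma(19/5, 899/40)
obs 5: x=-6 → posterior Inverse-Gamma(43/10, 2519/40)
obs 6: x=-3/4 → posterior Inverse-Gamma(24/5, 11201/160)
obs 7: x=3/2 → posterior Inverse-Gamma(53/10, 11381/160)
obs 8: x=7/2 → posterior Inverse-Gamma(29/5, 11401/160)

11401/1088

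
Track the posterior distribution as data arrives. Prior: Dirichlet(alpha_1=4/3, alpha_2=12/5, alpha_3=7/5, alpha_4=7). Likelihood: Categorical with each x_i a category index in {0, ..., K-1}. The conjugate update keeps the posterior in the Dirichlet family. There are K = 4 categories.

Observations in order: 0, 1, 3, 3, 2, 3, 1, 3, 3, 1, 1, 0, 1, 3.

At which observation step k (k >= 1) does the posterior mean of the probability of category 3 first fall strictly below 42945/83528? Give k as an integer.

obs 1: x=0 → posterior Dirichlet(7/3, 12/5, 7/5, 7)
obs 2: x=1 → posterior Dirichlet(7/3, 17/5, 7/5, 7)
obs 3: x=3 → posterior Dirichlet(7/3, 17/5, 7/5, 8)
obs 4: x=3 → posterior Dirichlet(7/3, 17/5, 7/5, 9)
obs 5: x=2 → posterior Dirichlet(7/3, 17/5, 12/5, 9)
obs 6: x=3 → posterior Dirichlet(7/3, 17/5, 12/5, 10)
obs 7: x=1 → posterior Dirichlet(7/3, 22/5, 12/5, 10)
obs 8: x=3 → posterior Dirichlet(7/3, 22/5, 12/5, 11)
obs 9: x=3 → posterior Dirichlet(7/3, 22/5, 12/5, 12)
obs 10: x=1 → posterior Dirichlet(7/3, 27/5, 12/5, 12)
obs 11: x=1 → posterior Dirichlet(7/3, 32/5, 12/5, 12)
obs 12: x=0 → posterior Dirichlet(10/3, 32/5, 12/5, 12)
obs 13: x=1 → posterior Dirichlet(10/3, 37/5, 12/5, 12)
obs 14: x=3 → posterior Dirichlet(10/3, 37/5, 12/5, 13)

k = 2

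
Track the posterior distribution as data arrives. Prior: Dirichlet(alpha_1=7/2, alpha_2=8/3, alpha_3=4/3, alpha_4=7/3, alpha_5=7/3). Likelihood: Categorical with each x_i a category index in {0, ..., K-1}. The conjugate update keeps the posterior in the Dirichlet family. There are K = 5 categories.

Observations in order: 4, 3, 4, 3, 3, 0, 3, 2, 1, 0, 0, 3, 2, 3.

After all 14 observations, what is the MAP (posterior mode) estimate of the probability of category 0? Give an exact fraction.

obs 1: x=4 → posterior Dirichlet(7/2, 8/3, 4/3, 7/3, 10/3)
obs 2: x=3 → posterior Dirichlet(7/2, 8/3, 4/3, 10/3, 10/3)
obs 3: x=4 → posterior Dirichlet(7/2, 8/3, 4/3, 10/3, 13/3)
obs 4: x=3 → posterior Dirichlet(7/2, 8/3, 4/3, 13/3, 13/3)
obs 5: x=3 → posterior Dirichlet(7/2, 8/3, 4/3, 16/3, 13/3)
obs 6: x=0 → posterior Dirichlet(9/2, 8/3, 4/3, 16/3, 13/3)
obs 7: x=3 → posterior Dirichlet(9/2, 8/3, 4/3, 19/3, 13/3)
obs 8: x=2 → posterior Dirichlet(9/2, 8/3, 7/3, 19/3, 13/3)
obs 9: x=1 → posterior Dirichlet(9/2, 11/3, 7/3, 19/3, 13/3)
obs 10: x=0 → posterior Dirichlet(11/2, 11/3, 7/3, 19/3, 13/3)
obs 11: x=0 → posterior Dirichlet(13/2, 11/3, 7/3, 19/3, 13/3)
obs 12: x=3 → posterior Dirichlet(13/2, 11/3, 7/3, 22/3, 13/3)
obs 13: x=2 → posterior Dirichlet(13/2, 11/3, 10/3, 22/3, 13/3)
obs 14: x=3 → posterior Dirichlet(13/2, 11/3, 10/3, 25/3, 13/3)

33/127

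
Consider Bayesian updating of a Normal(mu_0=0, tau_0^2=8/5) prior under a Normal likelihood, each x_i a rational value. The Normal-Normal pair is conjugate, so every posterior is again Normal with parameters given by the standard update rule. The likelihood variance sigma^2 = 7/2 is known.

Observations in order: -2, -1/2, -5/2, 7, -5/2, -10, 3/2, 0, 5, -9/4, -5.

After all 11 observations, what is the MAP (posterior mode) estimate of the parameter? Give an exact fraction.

-180/211

obs 1: x=-2 → posterior Normal(-32/51, 56/51)
obs 2: x=-1/2 → posterior Normal(-40/67, 56/67)
obs 3: x=-5/2 → posterior Normal(-80/83, 56/83)
obs 4: x=7 → posterior Normal(32/99, 56/99)
obs 5: x=-5/2 → posterior Normal(-8/115, 56/115)
obs 6: x=-10 → posterior Normal(-168/131, 56/131)
obs 7: x=3/2 → posterior Normal(-48/49, 8/21)
obs 8: x=0 → posterior Normal(-144/163, 56/163)
obs 9: x=5 → posterior Normal(-64/179, 56/179)
obs 10: x=-9/4 → posterior Normal(-20/39, 56/195)
obs 11: x=-5 → posterior Normal(-180/211, 56/211)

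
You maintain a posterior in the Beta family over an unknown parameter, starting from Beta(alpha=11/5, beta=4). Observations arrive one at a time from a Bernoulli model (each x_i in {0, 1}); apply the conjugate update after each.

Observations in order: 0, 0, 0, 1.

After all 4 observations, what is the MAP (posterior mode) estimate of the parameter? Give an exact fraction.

obs 1: x=0 → posterior Beta(11/5, 5)
obs 2: x=0 → posterior Beta(11/5, 6)
obs 3: x=0 → posterior Beta(11/5, 7)
obs 4: x=1 → posterior Beta(16/5, 7)

11/41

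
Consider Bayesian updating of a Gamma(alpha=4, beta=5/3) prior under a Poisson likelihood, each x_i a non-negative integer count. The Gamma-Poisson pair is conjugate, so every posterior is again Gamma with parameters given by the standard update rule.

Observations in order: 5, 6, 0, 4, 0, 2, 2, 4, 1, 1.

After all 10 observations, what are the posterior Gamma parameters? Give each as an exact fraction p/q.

obs 1: x=5 → posterior Gamma(9, 8/3)
obs 2: x=6 → posterior Gamma(15, 11/3)
obs 3: x=0 → posterior Gamma(15, 14/3)
obs 4: x=4 → posterior Gamma(19, 17/3)
obs 5: x=0 → posterior Gamma(19, 20/3)
obs 6: x=2 → posterior Gamma(21, 23/3)
obs 7: x=2 → posterior Gamma(23, 26/3)
obs 8: x=4 → posterior Gamma(27, 29/3)
obs 9: x=1 → posterior Gamma(28, 32/3)
obs 10: x=1 → posterior Gamma(29, 35/3)

alpha=29, beta=35/3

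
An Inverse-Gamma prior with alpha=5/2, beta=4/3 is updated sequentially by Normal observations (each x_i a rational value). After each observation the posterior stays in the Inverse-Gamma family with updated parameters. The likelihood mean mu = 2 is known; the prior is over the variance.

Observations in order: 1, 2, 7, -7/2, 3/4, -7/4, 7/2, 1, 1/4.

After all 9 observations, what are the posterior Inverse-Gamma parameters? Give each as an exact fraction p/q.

obs 1: x=1 → posterior Inverse-Gamma(3, 11/6)
obs 2: x=2 → posterior Inverse-Gamma(7/2, 11/6)
obs 3: x=7 → posterior Inverse-Gamma(4, 43/3)
obs 4: x=-7/2 → posterior Inverse-Gamma(9/2, 707/24)
obs 5: x=3/4 → posterior Inverse-Gamma(5, 2903/96)
obs 6: x=-7/4 → posterior Inverse-Gamma(11/2, 1789/48)
obs 7: x=7/2 → posterior Inverse-Gamma(6, 1843/48)
obs 8: x=1 → posterior Inverse-Gamma(13/2, 1867/48)
obs 9: x=1/4 → posterior Inverse-Gamma(7, 3881/96)

alpha=7, beta=3881/96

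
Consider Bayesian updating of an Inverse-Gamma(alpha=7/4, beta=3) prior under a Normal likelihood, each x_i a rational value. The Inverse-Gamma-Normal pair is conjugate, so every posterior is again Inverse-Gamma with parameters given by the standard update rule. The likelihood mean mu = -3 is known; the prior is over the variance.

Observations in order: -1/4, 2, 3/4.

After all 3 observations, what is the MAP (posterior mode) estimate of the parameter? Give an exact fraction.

obs 1: x=-1/4 → posterior Inverse-Gamma(9/4, 217/32)
obs 2: x=2 → posterior Inverse-Gamma(11/4, 617/32)
obs 3: x=3/4 → posterior Inverse-Gamma(13/4, 421/16)

421/68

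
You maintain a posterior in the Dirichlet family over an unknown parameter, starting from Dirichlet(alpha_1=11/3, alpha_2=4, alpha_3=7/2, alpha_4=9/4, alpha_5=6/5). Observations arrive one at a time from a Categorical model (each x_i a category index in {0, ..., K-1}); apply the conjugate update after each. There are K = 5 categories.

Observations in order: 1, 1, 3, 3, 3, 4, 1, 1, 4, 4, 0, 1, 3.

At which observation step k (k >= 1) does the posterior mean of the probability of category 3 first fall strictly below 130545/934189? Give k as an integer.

obs 1: x=1 → posterior Dirichlet(11/3, 5, 7/2, 9/4, 6/5)
obs 2: x=1 → posterior Dirichlet(11/3, 6, 7/2, 9/4, 6/5)
obs 3: x=3 → posterior Dirichlet(11/3, 6, 7/2, 13/4, 6/5)
obs 4: x=3 → posterior Dirichlet(11/3, 6, 7/2, 17/4, 6/5)
obs 5: x=3 → posterior Dirichlet(11/3, 6, 7/2, 21/4, 6/5)
obs 6: x=4 → posterior Dirichlet(11/3, 6, 7/2, 21/4, 11/5)
obs 7: x=1 → posterior Dirichlet(11/3, 7, 7/2, 21/4, 11/5)
obs 8: x=1 → posterior Dirichlet(11/3, 8, 7/2, 21/4, 11/5)
obs 9: x=4 → posterior Dirichlet(11/3, 8, 7/2, 21/4, 16/5)
obs 10: x=4 → posterior Dirichlet(11/3, 8, 7/2, 21/4, 21/5)
obs 11: x=0 → posterior Dirichlet(14/3, 8, 7/2, 21/4, 21/5)
obs 12: x=1 → posterior Dirichlet(14/3, 9, 7/2, 21/4, 21/5)
obs 13: x=3 → posterior Dirichlet(14/3, 9, 7/2, 25/4, 21/5)

k = 2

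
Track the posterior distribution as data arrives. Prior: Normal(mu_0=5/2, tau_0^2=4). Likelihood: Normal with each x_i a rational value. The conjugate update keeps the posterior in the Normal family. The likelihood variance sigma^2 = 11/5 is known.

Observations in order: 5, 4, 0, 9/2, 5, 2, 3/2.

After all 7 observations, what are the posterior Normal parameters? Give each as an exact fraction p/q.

mu_0=935/302, tau_0^2=44/151

obs 1: x=5 → posterior Normal(255/62, 44/31)
obs 2: x=4 → posterior Normal(415/102, 44/51)
obs 3: x=0 → posterior Normal(415/142, 44/71)
obs 4: x=9/2 → posterior Normal(85/26, 44/91)
obs 5: x=5 → posterior Normal(265/74, 44/111)
obs 6: x=2 → posterior Normal(875/262, 44/131)
obs 7: x=3/2 → posterior Normal(935/302, 44/151)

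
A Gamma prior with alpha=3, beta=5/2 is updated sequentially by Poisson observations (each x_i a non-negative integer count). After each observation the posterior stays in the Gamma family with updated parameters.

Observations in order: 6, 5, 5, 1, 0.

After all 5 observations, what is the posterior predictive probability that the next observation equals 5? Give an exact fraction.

obs 1: x=6 → posterior Gamma(9, 7/2)
obs 2: x=5 → posterior Gamma(14, 9/2)
obs 3: x=5 → posterior Gamma(19, 11/2)
obs 4: x=1 → posterior Gamma(20, 13/2)
obs 5: x=0 → posterior Gamma(20, 15/2)

452277478576977539062500000000/5770627412348402378939569991057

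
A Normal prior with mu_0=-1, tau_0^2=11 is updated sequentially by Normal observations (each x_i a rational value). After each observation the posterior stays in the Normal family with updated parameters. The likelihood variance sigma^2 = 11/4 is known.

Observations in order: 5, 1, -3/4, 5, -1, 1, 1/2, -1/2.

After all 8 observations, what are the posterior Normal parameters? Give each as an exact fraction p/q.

mu_0=40/33, tau_0^2=1/3

obs 1: x=5 → posterior Normal(19/5, 11/5)
obs 2: x=1 → posterior Normal(23/9, 11/9)
obs 3: x=-3/4 → posterior Normal(20/13, 11/13)
obs 4: x=5 → posterior Normal(40/17, 11/17)
obs 5: x=-1 → posterior Normal(12/7, 11/21)
obs 6: x=1 → posterior Normal(8/5, 11/25)
obs 7: x=1/2 → posterior Normal(42/29, 11/29)
obs 8: x=-1/2 → posterior Normal(40/33, 1/3)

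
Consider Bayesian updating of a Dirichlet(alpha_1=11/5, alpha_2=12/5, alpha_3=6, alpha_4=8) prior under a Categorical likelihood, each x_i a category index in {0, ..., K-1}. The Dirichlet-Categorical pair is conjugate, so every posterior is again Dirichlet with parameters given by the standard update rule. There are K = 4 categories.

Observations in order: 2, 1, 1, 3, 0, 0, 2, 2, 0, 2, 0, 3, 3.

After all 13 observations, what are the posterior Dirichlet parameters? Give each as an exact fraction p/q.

alpha_1=31/5, alpha_2=22/5, alpha_3=10, alpha_4=11

obs 1: x=2 → posterior Dirichlet(11/5, 12/5, 7, 8)
obs 2: x=1 → posterior Dirichlet(11/5, 17/5, 7, 8)
obs 3: x=1 → posterior Dirichlet(11/5, 22/5, 7, 8)
obs 4: x=3 → posterior Dirichlet(11/5, 22/5, 7, 9)
obs 5: x=0 → posterior Dirichlet(16/5, 22/5, 7, 9)
obs 6: x=0 → posterior Dirichlet(21/5, 22/5, 7, 9)
obs 7: x=2 → posterior Dirichlet(21/5, 22/5, 8, 9)
obs 8: x=2 → posterior Dirichlet(21/5, 22/5, 9, 9)
obs 9: x=0 → posterior Dirichlet(26/5, 22/5, 9, 9)
obs 10: x=2 → posterior Dirichlet(26/5, 22/5, 10, 9)
obs 11: x=0 → posterior Dirichlet(31/5, 22/5, 10, 9)
obs 12: x=3 → posterior Dirichlet(31/5, 22/5, 10, 10)
obs 13: x=3 → posterior Dirichlet(31/5, 22/5, 10, 11)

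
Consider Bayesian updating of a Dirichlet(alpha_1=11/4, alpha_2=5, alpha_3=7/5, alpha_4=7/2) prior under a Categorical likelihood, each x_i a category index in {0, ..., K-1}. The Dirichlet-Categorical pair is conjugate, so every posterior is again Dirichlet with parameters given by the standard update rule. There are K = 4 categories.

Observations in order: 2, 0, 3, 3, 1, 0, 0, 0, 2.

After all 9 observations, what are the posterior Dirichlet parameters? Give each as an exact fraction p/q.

obs 1: x=2 → posterior Dirichlet(11/4, 5, 12/5, 7/2)
obs 2: x=0 → posterior Dirichlet(15/4, 5, 12/5, 7/2)
obs 3: x=3 → posterior Dirichlet(15/4, 5, 12/5, 9/2)
obs 4: x=3 → posterior Dirichlet(15/4, 5, 12/5, 11/2)
obs 5: x=1 → posterior Dirichlet(15/4, 6, 12/5, 11/2)
obs 6: x=0 → posterior Dirichlet(19/4, 6, 12/5, 11/2)
obs 7: x=0 → posterior Dirichlet(23/4, 6, 12/5, 11/2)
obs 8: x=0 → posterior Dirichlet(27/4, 6, 12/5, 11/2)
obs 9: x=2 → posterior Dirichlet(27/4, 6, 17/5, 11/2)

alpha_1=27/4, alpha_2=6, alpha_3=17/5, alpha_4=11/2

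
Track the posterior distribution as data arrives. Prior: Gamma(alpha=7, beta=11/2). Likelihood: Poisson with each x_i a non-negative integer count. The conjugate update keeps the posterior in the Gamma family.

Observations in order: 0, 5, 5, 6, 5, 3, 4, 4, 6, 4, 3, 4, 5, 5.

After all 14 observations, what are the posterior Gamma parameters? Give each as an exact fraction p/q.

obs 1: x=0 → posterior Gamma(7, 13/2)
obs 2: x=5 → posterior Gamma(12, 15/2)
obs 3: x=5 → posterior Gamma(17, 17/2)
obs 4: x=6 → posterior Gamma(23, 19/2)
obs 5: x=5 → posterior Gamma(28, 21/2)
obs 6: x=3 → posterior Gamma(31, 23/2)
obs 7: x=4 → posterior Gamma(35, 25/2)
obs 8: x=4 → posterior Gamma(39, 27/2)
obs 9: x=6 → posterior Gamma(45, 29/2)
obs 10: x=4 → posterior Gamma(49, 31/2)
obs 11: x=3 → posterior Gamma(52, 33/2)
obs 12: x=4 → posterior Gamma(56, 35/2)
obs 13: x=5 → posterior Gamma(61, 37/2)
obs 14: x=5 → posterior Gamma(66, 39/2)

alpha=66, beta=39/2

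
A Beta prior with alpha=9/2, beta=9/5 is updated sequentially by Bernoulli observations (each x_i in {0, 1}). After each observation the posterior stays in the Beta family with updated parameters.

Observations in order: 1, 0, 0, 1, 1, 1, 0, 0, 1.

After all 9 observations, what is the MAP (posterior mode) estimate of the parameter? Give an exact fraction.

obs 1: x=1 → posterior Beta(11/2, 9/5)
obs 2: x=0 → posterior Beta(11/2, 14/5)
obs 3: x=0 → posterior Beta(11/2, 19/5)
obs 4: x=1 → posterior Beta(13/2, 19/5)
obs 5: x=1 → posterior Beta(15/2, 19/5)
obs 6: x=1 → posterior Beta(17/2, 19/5)
obs 7: x=0 → posterior Beta(17/2, 24/5)
obs 8: x=0 → posterior Beta(17/2, 29/5)
obs 9: x=1 → posterior Beta(19/2, 29/5)

85/133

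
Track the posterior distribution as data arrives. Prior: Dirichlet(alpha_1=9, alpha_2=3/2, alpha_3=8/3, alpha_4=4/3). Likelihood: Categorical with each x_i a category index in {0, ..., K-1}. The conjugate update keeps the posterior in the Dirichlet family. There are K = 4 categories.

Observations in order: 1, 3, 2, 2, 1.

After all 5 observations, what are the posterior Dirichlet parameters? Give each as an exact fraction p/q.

obs 1: x=1 → posterior Dirichlet(9, 5/2, 8/3, 4/3)
obs 2: x=3 → posterior Dirichlet(9, 5/2, 8/3, 7/3)
obs 3: x=2 → posterior Dirichlet(9, 5/2, 11/3, 7/3)
obs 4: x=2 → posterior Dirichlet(9, 5/2, 14/3, 7/3)
obs 5: x=1 → posterior Dirichlet(9, 7/2, 14/3, 7/3)

alpha_1=9, alpha_2=7/2, alpha_3=14/3, alpha_4=7/3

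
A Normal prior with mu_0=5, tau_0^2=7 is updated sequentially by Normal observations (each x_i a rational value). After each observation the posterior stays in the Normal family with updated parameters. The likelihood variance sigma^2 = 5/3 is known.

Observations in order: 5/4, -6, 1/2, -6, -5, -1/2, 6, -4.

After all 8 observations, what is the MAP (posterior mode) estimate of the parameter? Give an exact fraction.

obs 1: x=5/4 → posterior Normal(205/104, 35/26)
obs 2: x=-6 → posterior Normal(-299/188, 35/47)
obs 3: x=1/2 → posterior Normal(-257/272, 35/68)
obs 4: x=-6 → posterior Normal(-761/356, 35/89)
obs 5: x=-5 → posterior Normal(-1181/440, 7/22)
obs 6: x=-1/2 → posterior Normal(-1223/524, 35/131)
obs 7: x=6 → posterior Normal(-719/608, 35/152)
obs 8: x=-4 → posterior Normal(-1055/692, 35/173)

-1055/692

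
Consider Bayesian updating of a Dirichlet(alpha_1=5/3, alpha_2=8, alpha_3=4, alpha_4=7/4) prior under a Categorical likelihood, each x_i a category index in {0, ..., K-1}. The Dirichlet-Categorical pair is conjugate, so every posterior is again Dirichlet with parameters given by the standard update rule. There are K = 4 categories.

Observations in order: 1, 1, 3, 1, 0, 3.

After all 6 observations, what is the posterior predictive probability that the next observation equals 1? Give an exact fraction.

132/257

obs 1: x=1 → posterior Dirichlet(5/3, 9, 4, 7/4)
obs 2: x=1 → posterior Dirichlet(5/3, 10, 4, 7/4)
obs 3: x=3 → posterior Dirichlet(5/3, 10, 4, 11/4)
obs 4: x=1 → posterior Dirichlet(5/3, 11, 4, 11/4)
obs 5: x=0 → posterior Dirichlet(8/3, 11, 4, 11/4)
obs 6: x=3 → posterior Dirichlet(8/3, 11, 4, 15/4)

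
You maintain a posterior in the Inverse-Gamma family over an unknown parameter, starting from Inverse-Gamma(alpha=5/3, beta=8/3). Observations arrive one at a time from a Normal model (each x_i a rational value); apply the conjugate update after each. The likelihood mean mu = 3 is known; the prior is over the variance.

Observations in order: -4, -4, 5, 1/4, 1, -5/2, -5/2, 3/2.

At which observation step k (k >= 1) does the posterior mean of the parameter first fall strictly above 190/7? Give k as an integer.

obs 1: x=-4 → posterior Inverse-Gamma(13/6, 163/6)
obs 2: x=-4 → posterior Inverse-Gamma(8/3, 155/3)
obs 3: x=5 → posterior Inverse-Gamma(19/6, 161/3)
obs 4: x=1/4 → posterior Inverse-Gamma(11/3, 5515/96)
obs 5: x=1 → posterior Inverse-Gamma(25/6, 5707/96)
obs 6: x=-5/2 → posterior Inverse-Gamma(14/3, 7159/96)
obs 7: x=-5/2 → posterior Inverse-Gamma(31/6, 8611/96)
obs 8: x=3/2 → posterior Inverse-Gamma(17/3, 8719/96)

k = 2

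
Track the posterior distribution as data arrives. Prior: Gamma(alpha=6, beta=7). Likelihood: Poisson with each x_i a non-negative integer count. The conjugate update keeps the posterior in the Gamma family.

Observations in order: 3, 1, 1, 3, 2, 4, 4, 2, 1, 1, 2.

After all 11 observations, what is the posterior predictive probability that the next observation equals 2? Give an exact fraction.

obs 1: x=3 → posterior Gamma(9, 8)
obs 2: x=1 → posterior Gamma(10, 9)
obs 3: x=1 → posterior Gamma(11, 10)
obs 4: x=3 → posterior Gamma(14, 11)
obs 5: x=2 → posterior Gamma(16, 12)
obs 6: x=4 → posterior Gamma(20, 13)
obs 7: x=4 → posterior Gamma(24, 14)
obs 8: x=2 → posterior Gamma(26, 15)
obs 9: x=1 → posterior Gamma(27, 16)
obs 10: x=1 → posterior Gamma(28, 17)
obs 11: x=2 → posterior Gamma(30, 18)

21165479217675053265444077371903872860160/83198449060887472631428936505541918917761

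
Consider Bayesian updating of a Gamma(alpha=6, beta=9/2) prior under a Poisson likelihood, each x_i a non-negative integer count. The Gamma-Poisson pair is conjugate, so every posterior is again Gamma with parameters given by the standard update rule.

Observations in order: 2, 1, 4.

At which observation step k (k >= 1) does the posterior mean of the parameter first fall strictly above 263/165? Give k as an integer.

k = 3

obs 1: x=2 → posterior Gamma(8, 11/2)
obs 2: x=1 → posterior Gamma(9, 13/2)
obs 3: x=4 → posterior Gamma(13, 15/2)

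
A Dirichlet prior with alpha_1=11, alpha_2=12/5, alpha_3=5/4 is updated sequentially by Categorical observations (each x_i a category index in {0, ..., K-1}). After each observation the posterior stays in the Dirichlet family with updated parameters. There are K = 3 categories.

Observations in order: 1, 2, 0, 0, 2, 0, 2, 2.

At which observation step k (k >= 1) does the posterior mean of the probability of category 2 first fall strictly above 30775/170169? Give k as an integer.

obs 1: x=1 → posterior Dirichlet(11, 17/5, 5/4)
obs 2: x=2 → posterior Dirichlet(11, 17/5, 9/4)
obs 3: x=0 → posterior Dirichlet(12, 17/5, 9/4)
obs 4: x=0 → posterior Dirichlet(13, 17/5, 9/4)
obs 5: x=2 → posterior Dirichlet(13, 17/5, 13/4)
obs 6: x=0 → posterior Dirichlet(14, 17/5, 13/4)
obs 7: x=2 → posterior Dirichlet(14, 17/5, 17/4)
obs 8: x=2 → posterior Dirichlet(14, 17/5, 21/4)

k = 7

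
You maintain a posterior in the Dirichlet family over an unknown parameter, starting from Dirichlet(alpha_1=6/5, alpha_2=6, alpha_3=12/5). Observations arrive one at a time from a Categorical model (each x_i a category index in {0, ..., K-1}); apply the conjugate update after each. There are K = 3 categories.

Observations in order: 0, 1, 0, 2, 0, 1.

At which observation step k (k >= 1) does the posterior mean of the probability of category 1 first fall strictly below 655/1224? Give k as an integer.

k = 4

obs 1: x=0 → posterior Dirichlet(11/5, 6, 12/5)
obs 2: x=1 → posterior Dirichlet(11/5, 7, 12/5)
obs 3: x=0 → posterior Dirichlet(16/5, 7, 12/5)
obs 4: x=2 → posterior Dirichlet(16/5, 7, 17/5)
obs 5: x=0 → posterior Dirichlet(21/5, 7, 17/5)
obs 6: x=1 → posterior Dirichlet(21/5, 8, 17/5)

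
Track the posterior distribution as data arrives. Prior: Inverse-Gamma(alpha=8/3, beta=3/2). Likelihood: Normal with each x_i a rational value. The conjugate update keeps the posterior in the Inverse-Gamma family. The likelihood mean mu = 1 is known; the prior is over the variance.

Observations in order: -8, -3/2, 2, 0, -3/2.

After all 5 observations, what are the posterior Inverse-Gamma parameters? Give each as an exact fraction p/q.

alpha=31/6, beta=197/4

obs 1: x=-8 → posterior Inverse-Gamma(19/6, 42)
obs 2: x=-3/2 → posterior Inverse-Gamma(11/3, 361/8)
obs 3: x=2 → posterior Inverse-Gamma(25/6, 365/8)
obs 4: x=0 → posterior Inverse-Gamma(14/3, 369/8)
obs 5: x=-3/2 → posterior Inverse-Gamma(31/6, 197/4)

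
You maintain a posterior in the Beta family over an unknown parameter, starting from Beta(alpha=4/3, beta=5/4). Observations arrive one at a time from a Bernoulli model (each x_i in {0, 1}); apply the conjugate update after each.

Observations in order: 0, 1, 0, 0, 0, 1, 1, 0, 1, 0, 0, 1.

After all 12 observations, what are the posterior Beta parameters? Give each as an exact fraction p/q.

alpha=19/3, beta=33/4

obs 1: x=0 → posterior Beta(4/3, 9/4)
obs 2: x=1 → posterior Beta(7/3, 9/4)
obs 3: x=0 → posterior Beta(7/3, 13/4)
obs 4: x=0 → posterior Beta(7/3, 17/4)
obs 5: x=0 → posterior Beta(7/3, 21/4)
obs 6: x=1 → posterior Beta(10/3, 21/4)
obs 7: x=1 → posterior Beta(13/3, 21/4)
obs 8: x=0 → posterior Beta(13/3, 25/4)
obs 9: x=1 → posterior Beta(16/3, 25/4)
obs 10: x=0 → posterior Beta(16/3, 29/4)
obs 11: x=0 → posterior Beta(16/3, 33/4)
obs 12: x=1 → posterior Beta(19/3, 33/4)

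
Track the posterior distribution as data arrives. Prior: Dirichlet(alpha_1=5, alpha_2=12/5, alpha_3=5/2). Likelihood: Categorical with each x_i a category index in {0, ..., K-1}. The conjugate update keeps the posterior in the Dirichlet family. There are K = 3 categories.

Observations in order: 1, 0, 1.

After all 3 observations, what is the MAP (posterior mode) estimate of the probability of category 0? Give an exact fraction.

obs 1: x=1 → posterior Dirichlet(5, 17/5, 5/2)
obs 2: x=0 → posterior Dirichlet(6, 17/5, 5/2)
obs 3: x=1 → posterior Dirichlet(6, 22/5, 5/2)

50/99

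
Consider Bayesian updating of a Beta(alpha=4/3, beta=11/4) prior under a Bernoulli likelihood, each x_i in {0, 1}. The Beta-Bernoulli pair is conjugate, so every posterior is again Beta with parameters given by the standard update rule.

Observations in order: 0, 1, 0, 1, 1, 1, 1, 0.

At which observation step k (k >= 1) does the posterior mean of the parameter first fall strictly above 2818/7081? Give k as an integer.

obs 1: x=0 → posterior Beta(4/3, 15/4)
obs 2: x=1 → posterior Beta(7/3, 15/4)
obs 3: x=0 → posterior Beta(7/3, 19/4)
obs 4: x=1 → posterior Beta(10/3, 19/4)
obs 5: x=1 → posterior Beta(13/3, 19/4)
obs 6: x=1 → posterior Beta(16/3, 19/4)
obs 7: x=1 → posterior Beta(19/3, 19/4)
obs 8: x=0 → posterior Beta(19/3, 23/4)

k = 4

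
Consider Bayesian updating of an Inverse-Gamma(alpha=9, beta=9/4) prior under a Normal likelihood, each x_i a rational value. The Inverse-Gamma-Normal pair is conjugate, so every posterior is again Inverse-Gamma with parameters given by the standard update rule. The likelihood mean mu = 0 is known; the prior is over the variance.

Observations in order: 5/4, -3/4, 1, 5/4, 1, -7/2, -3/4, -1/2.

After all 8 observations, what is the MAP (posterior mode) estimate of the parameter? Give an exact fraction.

93/112

obs 1: x=5/4 → posterior Inverse-Gamma(19/2, 97/32)
obs 2: x=-3/4 → posterior Inverse-Gamma(10, 53/16)
obs 3: x=1 → posterior Inverse-Gamma(21/2, 61/16)
obs 4: x=5/4 → posterior Inverse-Gamma(11, 147/32)
obs 5: x=1 → posterior Inverse-Gamma(23/2, 163/32)
obs 6: x=-7/2 → posterior Inverse-Gamma(12, 359/32)
obs 7: x=-3/4 → posterior Inverse-Gamma(25/2, 23/2)
obs 8: x=-1/2 → posterior Inverse-Gamma(13, 93/8)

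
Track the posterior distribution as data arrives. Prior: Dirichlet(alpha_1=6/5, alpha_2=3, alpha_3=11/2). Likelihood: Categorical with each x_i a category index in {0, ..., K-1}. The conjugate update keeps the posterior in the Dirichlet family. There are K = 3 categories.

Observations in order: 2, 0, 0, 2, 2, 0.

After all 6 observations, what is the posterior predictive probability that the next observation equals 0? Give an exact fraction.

obs 1: x=2 → posterior Dirichlet(6/5, 3, 13/2)
obs 2: x=0 → posterior Dirichlet(11/5, 3, 13/2)
obs 3: x=0 → posterior Dirichlet(16/5, 3, 13/2)
obs 4: x=2 → posterior Dirichlet(16/5, 3, 15/2)
obs 5: x=2 → posterior Dirichlet(16/5, 3, 17/2)
obs 6: x=0 → posterior Dirichlet(21/5, 3, 17/2)

42/157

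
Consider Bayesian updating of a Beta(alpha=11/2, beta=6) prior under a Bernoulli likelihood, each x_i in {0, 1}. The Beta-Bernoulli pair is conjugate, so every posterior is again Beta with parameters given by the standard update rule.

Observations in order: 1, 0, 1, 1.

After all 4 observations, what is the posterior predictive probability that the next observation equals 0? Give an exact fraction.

obs 1: x=1 → posterior Beta(13/2, 6)
obs 2: x=0 → posterior Beta(13/2, 7)
obs 3: x=1 → posterior Beta(15/2, 7)
obs 4: x=1 → posterior Beta(17/2, 7)

14/31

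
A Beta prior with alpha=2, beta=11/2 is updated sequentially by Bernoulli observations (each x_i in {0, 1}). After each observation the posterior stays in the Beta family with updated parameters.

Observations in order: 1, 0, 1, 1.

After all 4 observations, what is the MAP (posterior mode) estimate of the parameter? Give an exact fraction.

obs 1: x=1 → posterior Beta(3, 11/2)
obs 2: x=0 → posterior Beta(3, 13/2)
obs 3: x=1 → posterior Beta(4, 13/2)
obs 4: x=1 → posterior Beta(5, 13/2)

8/19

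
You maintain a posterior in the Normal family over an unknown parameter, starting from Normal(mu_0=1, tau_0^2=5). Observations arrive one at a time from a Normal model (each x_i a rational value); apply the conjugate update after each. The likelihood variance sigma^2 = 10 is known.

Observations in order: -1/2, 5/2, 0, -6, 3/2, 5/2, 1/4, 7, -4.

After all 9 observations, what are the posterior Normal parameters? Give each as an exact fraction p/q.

obs 1: x=-1/2 → posterior Normal(1/2, 10/3)
obs 2: x=5/2 → posterior Normal(1, 5/2)
obs 3: x=0 → posterior Normal(4/5, 2)
obs 4: x=-6 → posterior Normal(-1/3, 5/3)
obs 5: x=3/2 → posterior Normal(-1/14, 10/7)
obs 6: x=5/2 → posterior Normal(1/4, 5/4)
obs 7: x=1/4 → posterior Normal(1/4, 10/9)
obs 8: x=7 → posterior Normal(37/40, 1)
obs 9: x=-4 → posterior Normal(21/44, 10/11)

mu_0=21/44, tau_0^2=10/11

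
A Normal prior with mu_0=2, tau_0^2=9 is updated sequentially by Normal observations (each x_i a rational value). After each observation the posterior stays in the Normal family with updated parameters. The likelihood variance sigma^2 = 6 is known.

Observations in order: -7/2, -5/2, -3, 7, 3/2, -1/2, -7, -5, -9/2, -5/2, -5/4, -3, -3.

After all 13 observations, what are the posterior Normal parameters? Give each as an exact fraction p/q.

mu_0=-311/164, tau_0^2=18/41

obs 1: x=-7/2 → posterior Normal(-13/10, 18/5)
obs 2: x=-5/2 → posterior Normal(-7/4, 9/4)
obs 3: x=-3 → posterior Normal(-23/11, 18/11)
obs 4: x=7 → posterior Normal(-1/7, 9/7)
obs 5: x=3/2 → posterior Normal(5/34, 18/17)
obs 6: x=-1/2 → posterior Normal(1/20, 9/10)
obs 7: x=-7 → posterior Normal(-20/23, 18/23)
obs 8: x=-5 → posterior Normal(-35/26, 9/13)
obs 9: x=-9/2 → posterior Normal(-97/58, 18/29)
obs 10: x=-5/2 → posterior Normal(-7/4, 9/16)
obs 11: x=-5/4 → posterior Normal(-239/140, 18/35)
obs 12: x=-3 → posterior Normal(-275/152, 9/19)
obs 13: x=-3 → posterior Normal(-311/164, 18/41)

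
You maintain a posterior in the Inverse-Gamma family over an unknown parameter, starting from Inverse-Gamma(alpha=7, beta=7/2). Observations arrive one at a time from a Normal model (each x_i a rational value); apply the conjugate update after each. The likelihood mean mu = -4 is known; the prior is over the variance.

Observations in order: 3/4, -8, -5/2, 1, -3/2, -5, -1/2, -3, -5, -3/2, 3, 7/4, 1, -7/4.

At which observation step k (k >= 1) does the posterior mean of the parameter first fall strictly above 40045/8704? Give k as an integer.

obs 1: x=3/4 → posterior Inverse-Gamma(15/2, 473/32)
obs 2: x=-8 → posterior Inverse-Gamma(8, 729/32)
obs 3: x=-5/2 → posterior Inverse-Gamma(17/2, 765/32)
obs 4: x=1 → posterior Inverse-Gamma(9, 1165/32)
obs 5: x=-3/2 → posterior Inverse-Gamma(19/2, 1265/32)
obs 6: x=-5 → posterior Inverse-Gamma(10, 1281/32)
obs 7: x=-1/2 → posterior Inverse-Gamma(21/2, 1477/32)
obs 8: x=-3 → posterior Inverse-Gamma(11, 1493/32)
obs 9: x=-5 → posterior Inverse-Gamma(23/2, 1509/32)
obs 10: x=-3/2 → posterior Inverse-Gamma(12, 1609/32)
obs 11: x=3 → posterior Inverse-Gamma(25/2, 2393/32)
obs 12: x=7/4 → posterior Inverse-Gamma(13, 1461/16)
obs 13: x=1 → posterior Inverse-Gamma(27/2, 1661/16)
obs 14: x=-7/4 → posterior Inverse-Gamma(14, 3403/32)

k = 5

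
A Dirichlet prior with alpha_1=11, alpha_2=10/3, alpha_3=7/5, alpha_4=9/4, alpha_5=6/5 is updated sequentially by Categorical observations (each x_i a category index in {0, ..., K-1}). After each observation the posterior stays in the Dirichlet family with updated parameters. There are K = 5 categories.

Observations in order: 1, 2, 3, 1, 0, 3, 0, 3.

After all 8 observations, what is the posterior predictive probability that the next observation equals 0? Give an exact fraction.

780/1631

obs 1: x=1 → posterior Dirichlet(11, 13/3, 7/5, 9/4, 6/5)
obs 2: x=2 → posterior Dirichlet(11, 13/3, 12/5, 9/4, 6/5)
obs 3: x=3 → posterior Dirichlet(11, 13/3, 12/5, 13/4, 6/5)
obs 4: x=1 → posterior Dirichlet(11, 16/3, 12/5, 13/4, 6/5)
obs 5: x=0 → posterior Dirichlet(12, 16/3, 12/5, 13/4, 6/5)
obs 6: x=3 → posterior Dirichlet(12, 16/3, 12/5, 17/4, 6/5)
obs 7: x=0 → posterior Dirichlet(13, 16/3, 12/5, 17/4, 6/5)
obs 8: x=3 → posterior Dirichlet(13, 16/3, 12/5, 21/4, 6/5)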